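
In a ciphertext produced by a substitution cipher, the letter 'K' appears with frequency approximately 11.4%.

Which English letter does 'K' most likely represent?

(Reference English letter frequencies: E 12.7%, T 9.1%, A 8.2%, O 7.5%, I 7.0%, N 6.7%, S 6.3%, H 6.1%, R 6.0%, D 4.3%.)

Step 1: The observed frequency is 11.4%.
Step 2: Compare with English frequencies:
  E: 12.7% (difference: 1.3%) <-- closest
  T: 9.1% (difference: 2.3%)
  A: 8.2% (difference: 3.2%)
  O: 7.5% (difference: 3.9%)
  I: 7.0% (difference: 4.4%)
  N: 6.7% (difference: 4.7%)
  S: 6.3% (difference: 5.1%)
  H: 6.1% (difference: 5.3%)
  R: 6.0% (difference: 5.4%)
  D: 4.3% (difference: 7.1%)
Step 3: 'K' most likely represents 'E' (frequency 12.7%).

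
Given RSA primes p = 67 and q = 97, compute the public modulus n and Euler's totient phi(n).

Step 1: n = p * q = 67 * 97 = 6499.
Step 2: phi(n) = (p-1)(q-1) = 66 * 96 = 6336.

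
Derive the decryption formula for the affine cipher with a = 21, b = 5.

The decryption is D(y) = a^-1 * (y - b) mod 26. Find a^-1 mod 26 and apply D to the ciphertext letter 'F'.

Step 1: Find a^-1, the modular inverse of 21 mod 26.
Step 2: We need 21 * a^-1 = 1 (mod 26).
Step 3: 21 * 5 = 105 = 4 * 26 + 1, so a^-1 = 5.
Step 4: D(y) = 5(y - 5) mod 26.
Step 5: Apply to 'F' (y = 5): D(5) = 5 * (5 - 5) mod 26 = 5 * 0 mod 26 = 0 -> 'A'.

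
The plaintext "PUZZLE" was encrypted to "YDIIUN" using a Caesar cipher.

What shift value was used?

Step 1: Compare first letters: P (position 15) -> Y (position 24).
Step 2: Shift = (24 - 15) mod 26 = 9.
The shift value is 9.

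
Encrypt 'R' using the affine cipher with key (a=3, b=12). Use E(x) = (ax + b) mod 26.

Step 1: Convert 'R' to number: x = 17.
Step 2: E(17) = (3 * 17 + 12) mod 26 = 63 mod 26 = 11.
Step 3: Convert 11 back to letter: L.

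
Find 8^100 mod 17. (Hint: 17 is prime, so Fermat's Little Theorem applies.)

Step 1: Since 17 is prime, by Fermat's Little Theorem: 8^16 = 1 (mod 17).
Step 2: Reduce exponent: 100 mod 16 = 4.
Step 3: So 8^100 = 8^4 (mod 17).
Step 4: 8^4 mod 17 = 16.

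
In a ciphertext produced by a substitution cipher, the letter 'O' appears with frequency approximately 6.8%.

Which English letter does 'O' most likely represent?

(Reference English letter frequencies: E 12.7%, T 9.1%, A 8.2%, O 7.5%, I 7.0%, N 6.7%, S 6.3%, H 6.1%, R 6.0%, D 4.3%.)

Step 1: The observed frequency is 6.8%.
Step 2: Compare with English frequencies:
  E: 12.7% (difference: 5.9%)
  T: 9.1% (difference: 2.3%)
  A: 8.2% (difference: 1.4%)
  O: 7.5% (difference: 0.7%)
  I: 7.0% (difference: 0.2%)
  N: 6.7% (difference: 0.1%) <-- closest
  S: 6.3% (difference: 0.5%)
  H: 6.1% (difference: 0.7%)
  R: 6.0% (difference: 0.8%)
  D: 4.3% (difference: 2.5%)
Step 3: 'O' most likely represents 'N' (frequency 6.7%).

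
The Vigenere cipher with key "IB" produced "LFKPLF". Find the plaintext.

Step 1: Extend key: IBIBIB
Step 2: Decrypt each letter (c - k) mod 26:
  L(11) - I(8) = (11-8) mod 26 = 3 = D
  F(5) - B(1) = (5-1) mod 26 = 4 = E
  K(10) - I(8) = (10-8) mod 26 = 2 = C
  P(15) - B(1) = (15-1) mod 26 = 14 = O
  L(11) - I(8) = (11-8) mod 26 = 3 = D
  F(5) - B(1) = (5-1) mod 26 = 4 = E
Plaintext: DECODE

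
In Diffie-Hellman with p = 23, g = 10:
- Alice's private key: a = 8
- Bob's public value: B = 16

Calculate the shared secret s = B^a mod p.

Step 1: s = B^a mod p = 16^8 mod 23.
  16^1 mod 23 = 16
  16^2 mod 23 = (16 * 16) mod 23 = 3
  16^3 mod 23 = (3 * 16) mod 23 = 2
  16^4 mod 23 = (2 * 16) mod 23 = 9
  16^5 mod 23 = (9 * 16) mod 23 = 6
  16^6 mod 23 = (6 * 16) mod 23 = 4
  16^7 mod 23 = (4 * 16) mod 23 = 18
  16^8 mod 23 = (18 * 16) mod 23 = 12
Result: shared secret = 12.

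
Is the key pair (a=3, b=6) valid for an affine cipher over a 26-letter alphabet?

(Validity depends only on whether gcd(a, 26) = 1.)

Step 1: Compute gcd(3, 26).
Step 2: gcd(3, 26) = 1.
Since gcd = 1, 3 is coprime with 26, so it is a valid key.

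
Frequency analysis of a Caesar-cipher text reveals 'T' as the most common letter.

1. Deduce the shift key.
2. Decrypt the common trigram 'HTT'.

Step 1: In English, 'E' is the most frequent letter (12.7%).
Step 2: The most frequent ciphertext letter is 'T' (position 19).
Step 3: Shift = (19 - 4) mod 26 = 15.
Step 4: Decrypt 'HTT' by shifting back 15:
  H -> S
  T -> E
  T -> E
Step 5: 'HTT' decrypts to 'SEE'.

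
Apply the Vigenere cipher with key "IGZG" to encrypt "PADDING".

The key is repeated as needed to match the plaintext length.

Step 1: Repeat key to match plaintext length:
  Plaintext: PADDING
  Key:       IGZGIGZ
Step 2: Encrypt each letter:
  P(15) + I(8) = (15+8) mod 26 = 23 = X
  A(0) + G(6) = (0+6) mod 26 = 6 = G
  D(3) + Z(25) = (3+25) mod 26 = 2 = C
  D(3) + G(6) = (3+6) mod 26 = 9 = J
  I(8) + I(8) = (8+8) mod 26 = 16 = Q
  N(13) + G(6) = (13+6) mod 26 = 19 = T
  G(6) + Z(25) = (6+25) mod 26 = 5 = F
Ciphertext: XGCJQTF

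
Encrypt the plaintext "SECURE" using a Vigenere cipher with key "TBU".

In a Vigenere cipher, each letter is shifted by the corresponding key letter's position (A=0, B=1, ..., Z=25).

Step 1: Repeat key to match plaintext length:
  Plaintext: SECURE
  Key:       TBUTBU
Step 2: Encrypt each letter:
  S(18) + T(19) = (18+19) mod 26 = 11 = L
  E(4) + B(1) = (4+1) mod 26 = 5 = F
  C(2) + U(20) = (2+20) mod 26 = 22 = W
  U(20) + T(19) = (20+19) mod 26 = 13 = N
  R(17) + B(1) = (17+1) mod 26 = 18 = S
  E(4) + U(20) = (4+20) mod 26 = 24 = Y
Ciphertext: LFWNSY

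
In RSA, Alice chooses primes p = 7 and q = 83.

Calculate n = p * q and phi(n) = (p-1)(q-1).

Step 1: n = p * q = 7 * 83 = 581.
Step 2: phi(n) = (p-1)(q-1) = 6 * 82 = 492.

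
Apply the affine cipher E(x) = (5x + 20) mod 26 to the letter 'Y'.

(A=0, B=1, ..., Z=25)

Step 1: Convert 'Y' to number: x = 24.
Step 2: E(24) = (5 * 24 + 20) mod 26 = 140 mod 26 = 10.
Step 3: Convert 10 back to letter: K.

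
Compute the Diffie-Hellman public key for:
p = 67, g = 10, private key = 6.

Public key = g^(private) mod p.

Step 1: A = g^a mod p = 10^6 mod 67.
  10^1 mod 67 = 10
  10^2 mod 67 = (10 * 10) mod 67 = 33
  10^3 mod 67 = (33 * 10) mod 67 = 62
  10^4 mod 67 = (62 * 10) mod 67 = 17
  10^5 mod 67 = (17 * 10) mod 67 = 36
  10^6 mod 67 = (36 * 10) mod 67 = 25
Result: A = 25.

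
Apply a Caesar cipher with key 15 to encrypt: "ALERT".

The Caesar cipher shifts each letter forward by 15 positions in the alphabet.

Step 1: For each letter, shift forward by 15 positions (mod 26).
  A (position 0) -> position (0+15) mod 26 = 15 -> P
  L (position 11) -> position (11+15) mod 26 = 0 -> A
  E (position 4) -> position (4+15) mod 26 = 19 -> T
  R (position 17) -> position (17+15) mod 26 = 6 -> G
  T (position 19) -> position (19+15) mod 26 = 8 -> I
Result: PATGI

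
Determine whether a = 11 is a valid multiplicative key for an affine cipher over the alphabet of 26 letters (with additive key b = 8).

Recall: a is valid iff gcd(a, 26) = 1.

Step 1: Compute gcd(11, 26).
Step 2: gcd(11, 26) = 1.
Since gcd = 1, 11 is coprime with 26, so it is a valid key.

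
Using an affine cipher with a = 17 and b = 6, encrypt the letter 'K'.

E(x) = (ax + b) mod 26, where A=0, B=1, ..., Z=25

Step 1: Convert 'K' to number: x = 10.
Step 2: E(10) = (17 * 10 + 6) mod 26 = 176 mod 26 = 20.
Step 3: Convert 20 back to letter: U.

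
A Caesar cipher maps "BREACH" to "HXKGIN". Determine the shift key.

Step 1: Compare first letters: B (position 1) -> H (position 7).
Step 2: Shift = (7 - 1) mod 26 = 6.
The shift value is 6.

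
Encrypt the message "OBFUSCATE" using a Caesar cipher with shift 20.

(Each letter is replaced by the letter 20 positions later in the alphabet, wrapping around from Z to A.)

Step 1: For each letter, shift forward by 20 positions (mod 26).
  O (position 14) -> position (14+20) mod 26 = 8 -> I
  B (position 1) -> position (1+20) mod 26 = 21 -> V
  F (position 5) -> position (5+20) mod 26 = 25 -> Z
  U (position 20) -> position (20+20) mod 26 = 14 -> O
  S (position 18) -> position (18+20) mod 26 = 12 -> M
  C (position 2) -> position (2+20) mod 26 = 22 -> W
  A (position 0) -> position (0+20) mod 26 = 20 -> U
  T (position 19) -> position (19+20) mod 26 = 13 -> N
  E (position 4) -> position (4+20) mod 26 = 24 -> Y
Result: IVZOMWUNY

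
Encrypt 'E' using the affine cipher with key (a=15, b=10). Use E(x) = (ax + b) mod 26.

Step 1: Convert 'E' to number: x = 4.
Step 2: E(4) = (15 * 4 + 10) mod 26 = 70 mod 26 = 18.
Step 3: Convert 18 back to letter: S.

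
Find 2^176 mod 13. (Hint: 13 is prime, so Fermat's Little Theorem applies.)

Step 1: Since 13 is prime, by Fermat's Little Theorem: 2^12 = 1 (mod 13).
Step 2: Reduce exponent: 176 mod 12 = 8.
Step 3: So 2^176 = 2^8 (mod 13).
Step 4: 2^8 mod 13 = 9.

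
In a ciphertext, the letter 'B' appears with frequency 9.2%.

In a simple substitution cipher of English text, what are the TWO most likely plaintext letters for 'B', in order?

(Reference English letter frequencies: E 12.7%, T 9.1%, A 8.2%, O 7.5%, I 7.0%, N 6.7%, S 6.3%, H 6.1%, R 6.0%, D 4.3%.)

Step 1: Observed frequency of 'B' is 9.2%.
Step 2: Compute distances to each reference frequency and sort:
  T (9.1%): difference = 0.1% <-- BEST
  A (8.2%): difference = 1.0% <-- RUNNER-UP
  O (7.5%): difference = 1.7%
  I (7.0%): difference = 2.2%
  N (6.7%): difference = 2.5%
Step 3: Most likely is 'T' (9.1%, diff 0.1%); second most likely is 'A' (8.2%, diff 1.0%).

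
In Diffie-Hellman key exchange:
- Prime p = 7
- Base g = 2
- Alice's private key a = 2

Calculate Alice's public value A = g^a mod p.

Step 1: A = g^a mod p = 2^2 mod 7.
  2^1 mod 7 = 2
  2^2 mod 7 = (2 * 2) mod 7 = 4
Result: A = 4.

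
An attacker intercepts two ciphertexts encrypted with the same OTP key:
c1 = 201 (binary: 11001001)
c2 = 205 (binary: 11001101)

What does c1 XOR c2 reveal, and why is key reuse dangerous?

Step 1: c1 XOR c2 = (m1 XOR k) XOR (m2 XOR k).
Step 2: By XOR associativity/commutativity: = m1 XOR m2 XOR k XOR k = m1 XOR m2.
Step 3: 11001001 XOR 11001101 = 00000100 = 4.
Step 4: The key cancels out! An attacker learns m1 XOR m2 = 4, revealing the relationship between plaintexts.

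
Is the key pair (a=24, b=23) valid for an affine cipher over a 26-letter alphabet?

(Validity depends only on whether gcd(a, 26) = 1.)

Step 1: Compute gcd(24, 26).
Step 2: gcd(24, 26) = 2.
Since gcd = 2 != 1, 24 shares a common factor with 26, so it cannot be used.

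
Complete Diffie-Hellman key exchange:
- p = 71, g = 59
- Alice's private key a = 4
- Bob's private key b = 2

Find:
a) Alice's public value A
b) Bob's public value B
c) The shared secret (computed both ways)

Step 1: A = g^a mod p = 59^4 mod 71 = 4.
Step 2: B = g^b mod p = 59^2 mod 71 = 2.
Step 3: Alice computes s = B^a mod p = 2^4 mod 71 = 16.
Step 4: Bob computes s = A^b mod p = 4^2 mod 71 = 16.
Both sides agree: shared secret = 16.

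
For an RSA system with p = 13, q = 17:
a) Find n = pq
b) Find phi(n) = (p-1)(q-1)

Step 1: n = p * q = 13 * 17 = 221.
Step 2: phi(n) = (p-1)(q-1) = 12 * 16 = 192.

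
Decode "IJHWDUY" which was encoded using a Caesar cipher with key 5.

Step 1: Reverse the shift by subtracting 5 from each letter position.
  I (position 8) -> position (8-5) mod 26 = 3 -> D
  J (position 9) -> position (9-5) mod 26 = 4 -> E
  H (position 7) -> position (7-5) mod 26 = 2 -> C
  W (position 22) -> position (22-5) mod 26 = 17 -> R
  D (position 3) -> position (3-5) mod 26 = 24 -> Y
  U (position 20) -> position (20-5) mod 26 = 15 -> P
  Y (position 24) -> position (24-5) mod 26 = 19 -> T
Decrypted message: DECRYPT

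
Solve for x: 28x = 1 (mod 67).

Step 1: We need x such that 28 * x = 1 (mod 67).
Step 2: Using the extended Euclidean algorithm or trial:
  28 * 12 = 336 = 5 * 67 + 1.
Step 3: Since 336 mod 67 = 1, the inverse is x = 12.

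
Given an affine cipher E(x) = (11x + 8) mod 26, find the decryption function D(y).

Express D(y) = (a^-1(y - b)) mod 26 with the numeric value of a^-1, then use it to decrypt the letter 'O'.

Step 1: Find a^-1, the modular inverse of 11 mod 26.
Step 2: We need 11 * a^-1 = 1 (mod 26).
Step 3: 11 * 19 = 209 = 8 * 26 + 1, so a^-1 = 19.
Step 4: D(y) = 19(y - 8) mod 26.
Step 5: Apply to 'O' (y = 14): D(14) = 19 * (14 - 8) mod 26 = 19 * 6 mod 26 = 10 -> 'K'.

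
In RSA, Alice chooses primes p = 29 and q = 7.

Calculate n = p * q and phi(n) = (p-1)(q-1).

Step 1: n = p * q = 29 * 7 = 203.
Step 2: phi(n) = (p-1)(q-1) = 28 * 6 = 168.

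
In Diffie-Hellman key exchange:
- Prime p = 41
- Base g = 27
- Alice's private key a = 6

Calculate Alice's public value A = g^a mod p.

Step 1: A = g^a mod p = 27^6 mod 41.
  27^1 mod 41 = 27
  27^2 mod 41 = (27 * 27) mod 41 = 32
  27^3 mod 41 = (32 * 27) mod 41 = 3
  27^4 mod 41 = (3 * 27) mod 41 = 40
  27^5 mod 41 = (40 * 27) mod 41 = 14
  27^6 mod 41 = (14 * 27) mod 41 = 9
Result: A = 9.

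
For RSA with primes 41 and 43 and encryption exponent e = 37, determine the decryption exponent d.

Step 1: n = 41 * 43 = 1763.
Step 2: phi(n) = 40 * 42 = 1680.
Step 3: Find d such that 37 * d = 1 (mod 1680).
Step 4: d = 37^(-1) mod 1680 = 1453.
Verification: 37 * 1453 = 53761 = 32 * 1680 + 1.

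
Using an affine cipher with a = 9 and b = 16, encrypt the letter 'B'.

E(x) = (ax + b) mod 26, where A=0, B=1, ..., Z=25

Step 1: Convert 'B' to number: x = 1.
Step 2: E(1) = (9 * 1 + 16) mod 26 = 25 mod 26 = 25.
Step 3: Convert 25 back to letter: Z.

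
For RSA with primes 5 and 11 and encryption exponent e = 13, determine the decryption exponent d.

Step 1: n = 5 * 11 = 55.
Step 2: phi(n) = 4 * 10 = 40.
Step 3: Find d such that 13 * d = 1 (mod 40).
Step 4: d = 13^(-1) mod 40 = 37.
Verification: 13 * 37 = 481 = 12 * 40 + 1.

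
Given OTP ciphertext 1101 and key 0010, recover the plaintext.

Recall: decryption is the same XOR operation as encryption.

Step 1: XOR ciphertext with key:
  Ciphertext: 1101
  Key:        0010
  XOR:        1111
Step 2: Plaintext = 1111 = 15 in decimal.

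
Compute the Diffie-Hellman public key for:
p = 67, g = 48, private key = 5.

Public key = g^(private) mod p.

Step 1: A = g^a mod p = 48^5 mod 67.
  48^1 mod 67 = 48
  48^2 mod 67 = (48 * 48) mod 67 = 26
  48^3 mod 67 = (26 * 48) mod 67 = 42
  48^4 mod 67 = (42 * 48) mod 67 = 6
  48^5 mod 67 = (6 * 48) mod 67 = 20
Result: A = 20.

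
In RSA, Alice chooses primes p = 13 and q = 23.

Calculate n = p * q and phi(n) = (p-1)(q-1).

Step 1: n = p * q = 13 * 23 = 299.
Step 2: phi(n) = (p-1)(q-1) = 12 * 22 = 264.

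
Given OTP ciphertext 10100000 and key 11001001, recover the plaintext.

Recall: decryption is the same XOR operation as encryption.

Step 1: XOR ciphertext with key:
  Ciphertext: 10100000
  Key:        11001001
  XOR:        01101001
Step 2: Plaintext = 01101001 = 105 in decimal.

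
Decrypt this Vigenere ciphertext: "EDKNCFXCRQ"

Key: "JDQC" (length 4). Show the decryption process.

Step 1: Key 'JDQC' has length 4. Extended key: JDQCJDQCJD
Step 2: Decrypt each position:
  E(4) - J(9) = 21 = V
  D(3) - D(3) = 0 = A
  K(10) - Q(16) = 20 = U
  N(13) - C(2) = 11 = L
  C(2) - J(9) = 19 = T
  F(5) - D(3) = 2 = C
  X(23) - Q(16) = 7 = H
  C(2) - C(2) = 0 = A
  R(17) - J(9) = 8 = I
  Q(16) - D(3) = 13 = N
Plaintext: VAULTCHAIN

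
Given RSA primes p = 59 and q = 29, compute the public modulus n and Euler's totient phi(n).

Step 1: n = p * q = 59 * 29 = 1711.
Step 2: phi(n) = (p-1)(q-1) = 58 * 28 = 1624.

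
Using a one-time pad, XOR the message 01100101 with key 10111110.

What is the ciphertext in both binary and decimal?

Step 1: Write out the XOR operation bit by bit:
  Message: 01100101
  Key:     10111110
  XOR:     11011011
Step 2: Convert to decimal: 11011011 = 219.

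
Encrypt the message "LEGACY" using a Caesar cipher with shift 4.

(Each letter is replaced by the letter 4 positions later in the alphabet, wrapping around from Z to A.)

Step 1: For each letter, shift forward by 4 positions (mod 26).
  L (position 11) -> position (11+4) mod 26 = 15 -> P
  E (position 4) -> position (4+4) mod 26 = 8 -> I
  G (position 6) -> position (6+4) mod 26 = 10 -> K
  A (position 0) -> position (0+4) mod 26 = 4 -> E
  C (position 2) -> position (2+4) mod 26 = 6 -> G
  Y (position 24) -> position (24+4) mod 26 = 2 -> C
Result: PIKEGC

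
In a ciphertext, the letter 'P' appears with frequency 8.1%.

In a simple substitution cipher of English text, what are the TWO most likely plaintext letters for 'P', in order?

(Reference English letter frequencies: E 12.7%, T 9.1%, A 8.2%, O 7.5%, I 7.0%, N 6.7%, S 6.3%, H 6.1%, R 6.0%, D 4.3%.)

Step 1: Observed frequency of 'P' is 8.1%.
Step 2: Compute distances to each reference frequency and sort:
  A (8.2%): difference = 0.1% <-- BEST
  O (7.5%): difference = 0.6% <-- RUNNER-UP
  T (9.1%): difference = 1.0%
  I (7.0%): difference = 1.1%
  N (6.7%): difference = 1.4%
Step 3: Most likely is 'A' (8.2%, diff 0.1%); second most likely is 'O' (7.5%, diff 0.6%).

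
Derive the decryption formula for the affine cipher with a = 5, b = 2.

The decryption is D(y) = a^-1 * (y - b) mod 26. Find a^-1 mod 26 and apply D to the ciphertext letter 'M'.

Step 1: Find a^-1, the modular inverse of 5 mod 26.
Step 2: We need 5 * a^-1 = 1 (mod 26).
Step 3: 5 * 21 = 105 = 4 * 26 + 1, so a^-1 = 21.
Step 4: D(y) = 21(y - 2) mod 26.
Step 5: Apply to 'M' (y = 12): D(12) = 21 * (12 - 2) mod 26 = 21 * 10 mod 26 = 2 -> 'C'.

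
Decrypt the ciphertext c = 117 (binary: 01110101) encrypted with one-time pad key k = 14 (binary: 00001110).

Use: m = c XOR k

Step 1: XOR ciphertext with key:
  Ciphertext: 01110101
  Key:        00001110
  XOR:        01111011
Step 2: Plaintext = 01111011 = 123 in decimal.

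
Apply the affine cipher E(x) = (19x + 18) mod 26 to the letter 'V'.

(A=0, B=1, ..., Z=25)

Step 1: Convert 'V' to number: x = 21.
Step 2: E(21) = (19 * 21 + 18) mod 26 = 417 mod 26 = 1.
Step 3: Convert 1 back to letter: B.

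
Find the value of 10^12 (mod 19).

Step 1: Compute 10^12 mod 19 step by step, reducing modulo 19 at each step.
  10^1 mod 19 = 10
  10^2 mod 19 = (10 * 10) mod 19 = 5
  10^3 mod 19 = (5 * 10) mod 19 = 12
  10^4 mod 19 = (12 * 10) mod 19 = 6
  10^5 mod 19 = (6 * 10) mod 19 = 3
  10^6 mod 19 = (3 * 10) mod 19 = 11
  10^7 mod 19 = (11 * 10) mod 19 = 15
  10^8 mod 19 = (15 * 10) mod 19 = 17
  10^9 mod 19 = (17 * 10) mod 19 = 18
  10^10 mod 19 = (18 * 10) mod 19 = 9
  10^11 mod 19 = (9 * 10) mod 19 = 14
  10^12 mod 19 = (14 * 10) mod 19 = 7
Step 2: Result = 7.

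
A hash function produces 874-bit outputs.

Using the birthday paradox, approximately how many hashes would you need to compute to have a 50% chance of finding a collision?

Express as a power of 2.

Step 1: The birthday paradox gives collision probability ~50% after sqrt(2^n) = 2^(n/2) hashes.
Step 2: For 874-bit output: 2^(874/2) = 2^437.
Step 3: Approximately 2^437 hash computations needed.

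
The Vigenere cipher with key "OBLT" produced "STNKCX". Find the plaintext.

Step 1: Extend key: OBLTOB
Step 2: Decrypt each letter (c - k) mod 26:
  S(18) - O(14) = (18-14) mod 26 = 4 = E
  T(19) - B(1) = (19-1) mod 26 = 18 = S
  N(13) - L(11) = (13-11) mod 26 = 2 = C
  K(10) - T(19) = (10-19) mod 26 = 17 = R
  C(2) - O(14) = (2-14) mod 26 = 14 = O
  X(23) - B(1) = (23-1) mod 26 = 22 = W
Plaintext: ESCROW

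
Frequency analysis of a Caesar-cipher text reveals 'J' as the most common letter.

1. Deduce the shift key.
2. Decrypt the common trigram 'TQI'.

Step 1: In English, 'E' is the most frequent letter (12.7%).
Step 2: The most frequent ciphertext letter is 'J' (position 9).
Step 3: Shift = (9 - 4) mod 26 = 5.
Step 4: Decrypt 'TQI' by shifting back 5:
  T -> O
  Q -> L
  I -> D
Step 5: 'TQI' decrypts to 'OLD'.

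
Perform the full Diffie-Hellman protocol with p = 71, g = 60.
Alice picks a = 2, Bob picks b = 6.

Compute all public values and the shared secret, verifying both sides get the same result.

Step 1: A = g^a mod p = 60^2 mod 71 = 50.
Step 2: B = g^b mod p = 60^6 mod 71 = 40.
Step 3: Alice computes s = B^a mod p = 40^2 mod 71 = 38.
Step 4: Bob computes s = A^b mod p = 50^6 mod 71 = 38.
Both sides agree: shared secret = 38.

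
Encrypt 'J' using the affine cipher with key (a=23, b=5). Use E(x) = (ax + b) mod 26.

Step 1: Convert 'J' to number: x = 9.
Step 2: E(9) = (23 * 9 + 5) mod 26 = 212 mod 26 = 4.
Step 3: Convert 4 back to letter: E.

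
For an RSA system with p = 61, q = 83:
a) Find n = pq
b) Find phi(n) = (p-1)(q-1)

Step 1: n = p * q = 61 * 83 = 5063.
Step 2: phi(n) = (p-1)(q-1) = 60 * 82 = 4920.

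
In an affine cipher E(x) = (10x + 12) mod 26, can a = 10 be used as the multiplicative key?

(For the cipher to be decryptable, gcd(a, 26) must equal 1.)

Step 1: Compute gcd(10, 26).
Step 2: gcd(10, 26) = 2.
Since gcd = 2 != 1, 10 shares a common factor with 26, so it cannot be used.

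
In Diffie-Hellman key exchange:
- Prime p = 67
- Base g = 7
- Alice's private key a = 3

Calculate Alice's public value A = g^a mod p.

Step 1: A = g^a mod p = 7^3 mod 67.
  7^1 mod 67 = 7
  7^2 mod 67 = (7 * 7) mod 67 = 49
  7^3 mod 67 = (49 * 7) mod 67 = 8
Result: A = 8.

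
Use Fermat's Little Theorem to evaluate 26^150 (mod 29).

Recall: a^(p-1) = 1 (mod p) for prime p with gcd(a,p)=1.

Step 1: Since 29 is prime, by Fermat's Little Theorem: 26^28 = 1 (mod 29).
Step 2: Reduce exponent: 150 mod 28 = 10.
Step 3: So 26^150 = 26^10 (mod 29).
Step 4: 26^10 mod 29 = 5.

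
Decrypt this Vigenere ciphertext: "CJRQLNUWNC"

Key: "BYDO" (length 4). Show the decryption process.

Step 1: Key 'BYDO' has length 4. Extended key: BYDOBYDOBY
Step 2: Decrypt each position:
  C(2) - B(1) = 1 = B
  J(9) - Y(24) = 11 = L
  R(17) - D(3) = 14 = O
  Q(16) - O(14) = 2 = C
  L(11) - B(1) = 10 = K
  N(13) - Y(24) = 15 = P
  U(20) - D(3) = 17 = R
  W(22) - O(14) = 8 = I
  N(13) - B(1) = 12 = M
  C(2) - Y(24) = 4 = E
Plaintext: BLOCKPRIME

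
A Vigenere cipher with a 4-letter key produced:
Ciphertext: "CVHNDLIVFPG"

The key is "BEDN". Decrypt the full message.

Step 1: Key 'BEDN' has length 4. Extended key: BEDNBEDNBED
Step 2: Decrypt each position:
  C(2) - B(1) = 1 = B
  V(21) - E(4) = 17 = R
  H(7) - D(3) = 4 = E
  N(13) - N(13) = 0 = A
  D(3) - B(1) = 2 = C
  L(11) - E(4) = 7 = H
  I(8) - D(3) = 5 = F
  V(21) - N(13) = 8 = I
  F(5) - B(1) = 4 = E
  P(15) - E(4) = 11 = L
  G(6) - D(3) = 3 = D
Plaintext: BREACHFIELD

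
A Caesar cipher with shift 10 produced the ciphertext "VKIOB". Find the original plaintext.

Step 1: Reverse the shift by subtracting 10 from each letter position.
  V (position 21) -> position (21-10) mod 26 = 11 -> L
  K (position 10) -> position (10-10) mod 26 = 0 -> A
  I (position 8) -> position (8-10) mod 26 = 24 -> Y
  O (position 14) -> position (14-10) mod 26 = 4 -> E
  B (position 1) -> position (1-10) mod 26 = 17 -> R
Decrypted message: LAYER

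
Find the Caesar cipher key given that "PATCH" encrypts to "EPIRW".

Step 1: Compare first letters: P (position 15) -> E (position 4).
Step 2: Shift = (4 - 15) mod 26 = 15.
The shift value is 15.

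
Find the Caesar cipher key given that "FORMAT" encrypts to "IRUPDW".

Step 1: Compare first letters: F (position 5) -> I (position 8).
Step 2: Shift = (8 - 5) mod 26 = 3.
The shift value is 3.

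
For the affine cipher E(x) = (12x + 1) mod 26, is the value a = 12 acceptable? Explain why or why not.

Step 1: Compute gcd(12, 26).
Step 2: gcd(12, 26) = 2.
Since gcd = 2 != 1, 12 shares a common factor with 26, so it cannot be used.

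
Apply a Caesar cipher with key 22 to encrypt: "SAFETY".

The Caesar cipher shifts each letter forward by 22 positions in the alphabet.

Step 1: For each letter, shift forward by 22 positions (mod 26).
  S (position 18) -> position (18+22) mod 26 = 14 -> O
  A (position 0) -> position (0+22) mod 26 = 22 -> W
  F (position 5) -> position (5+22) mod 26 = 1 -> B
  E (position 4) -> position (4+22) mod 26 = 0 -> A
  T (position 19) -> position (19+22) mod 26 = 15 -> P
  Y (position 24) -> position (24+22) mod 26 = 20 -> U
Result: OWBAPU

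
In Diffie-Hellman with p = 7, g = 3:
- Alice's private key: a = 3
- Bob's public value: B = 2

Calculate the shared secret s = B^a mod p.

Step 1: s = B^a mod p = 2^3 mod 7.
  2^1 mod 7 = 2
  2^2 mod 7 = (2 * 2) mod 7 = 4
  2^3 mod 7 = (4 * 2) mod 7 = 1
Result: shared secret = 1.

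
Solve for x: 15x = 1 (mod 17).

Step 1: We need x such that 15 * x = 1 (mod 17).
Step 2: Using the extended Euclidean algorithm or trial:
  15 * 8 = 120 = 7 * 17 + 1.
Step 3: Since 120 mod 17 = 1, the inverse is x = 8.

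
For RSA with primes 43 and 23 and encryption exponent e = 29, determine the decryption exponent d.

Step 1: n = 43 * 23 = 989.
Step 2: phi(n) = 42 * 22 = 924.
Step 3: Find d such that 29 * d = 1 (mod 924).
Step 4: d = 29^(-1) mod 924 = 701.
Verification: 29 * 701 = 20329 = 22 * 924 + 1.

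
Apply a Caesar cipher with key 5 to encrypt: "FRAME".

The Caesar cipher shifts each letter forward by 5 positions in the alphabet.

Step 1: For each letter, shift forward by 5 positions (mod 26).
  F (position 5) -> position (5+5) mod 26 = 10 -> K
  R (position 17) -> position (17+5) mod 26 = 22 -> W
  A (position 0) -> position (0+5) mod 26 = 5 -> F
  M (position 12) -> position (12+5) mod 26 = 17 -> R
  E (position 4) -> position (4+5) mod 26 = 9 -> J
Result: KWFRJ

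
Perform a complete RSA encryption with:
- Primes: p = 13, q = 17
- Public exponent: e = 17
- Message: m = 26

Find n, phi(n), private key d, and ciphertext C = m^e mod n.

Step 1: n = 13 * 17 = 221.
Step 2: phi(n) = (13-1)(17-1) = 12 * 16 = 192.
Step 3: Find d = 17^(-1) mod 192 = 113.
  Verify: 17 * 113 = 1921 = 1 (mod 192).
Step 4: C = 26^17 mod 221 = 26.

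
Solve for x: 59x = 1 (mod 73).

Step 1: We need x such that 59 * x = 1 (mod 73).
Step 2: Using the extended Euclidean algorithm or trial:
  59 * 26 = 1534 = 21 * 73 + 1.
Step 3: Since 1534 mod 73 = 1, the inverse is x = 26.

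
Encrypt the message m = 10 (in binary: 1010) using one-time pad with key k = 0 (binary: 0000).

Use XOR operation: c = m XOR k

Step 1: Write out the XOR operation bit by bit:
  Message: 1010
  Key:     0000
  XOR:     1010
Step 2: Convert to decimal: 1010 = 10.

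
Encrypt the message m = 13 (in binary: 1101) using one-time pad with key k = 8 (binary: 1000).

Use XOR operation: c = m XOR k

Step 1: Write out the XOR operation bit by bit:
  Message: 1101
  Key:     1000
  XOR:     0101
Step 2: Convert to decimal: 0101 = 5.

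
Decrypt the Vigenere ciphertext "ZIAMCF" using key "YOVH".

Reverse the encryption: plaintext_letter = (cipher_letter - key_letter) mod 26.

Step 1: Extend key: YOVHYO
Step 2: Decrypt each letter (c - k) mod 26:
  Z(25) - Y(24) = (25-24) mod 26 = 1 = B
  I(8) - O(14) = (8-14) mod 26 = 20 = U
  A(0) - V(21) = (0-21) mod 26 = 5 = F
  M(12) - H(7) = (12-7) mod 26 = 5 = F
  C(2) - Y(24) = (2-24) mod 26 = 4 = E
  F(5) - O(14) = (5-14) mod 26 = 17 = R
Plaintext: BUFFER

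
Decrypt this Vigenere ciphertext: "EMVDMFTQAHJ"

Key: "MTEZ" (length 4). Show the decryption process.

Step 1: Key 'MTEZ' has length 4. Extended key: MTEZMTEZMTE
Step 2: Decrypt each position:
  E(4) - M(12) = 18 = S
  M(12) - T(19) = 19 = T
  V(21) - E(4) = 17 = R
  D(3) - Z(25) = 4 = E
  M(12) - M(12) = 0 = A
  F(5) - T(19) = 12 = M
  T(19) - E(4) = 15 = P
  Q(16) - Z(25) = 17 = R
  A(0) - M(12) = 14 = O
  H(7) - T(19) = 14 = O
  J(9) - E(4) = 5 = F
Plaintext: STREAMPROOF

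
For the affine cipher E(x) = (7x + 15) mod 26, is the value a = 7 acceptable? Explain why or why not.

Step 1: Compute gcd(7, 26).
Step 2: gcd(7, 26) = 1.
Since gcd = 1, 7 is coprime with 26, so it is a valid key.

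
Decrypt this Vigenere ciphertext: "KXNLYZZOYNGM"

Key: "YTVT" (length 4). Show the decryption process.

Step 1: Key 'YTVT' has length 4. Extended key: YTVTYTVTYTVT
Step 2: Decrypt each position:
  K(10) - Y(24) = 12 = M
  X(23) - T(19) = 4 = E
  N(13) - V(21) = 18 = S
  L(11) - T(19) = 18 = S
  Y(24) - Y(24) = 0 = A
  Z(25) - T(19) = 6 = G
  Z(25) - V(21) = 4 = E
  O(14) - T(19) = 21 = V
  Y(24) - Y(24) = 0 = A
  N(13) - T(19) = 20 = U
  G(6) - V(21) = 11 = L
  M(12) - T(19) = 19 = T
Plaintext: MESSAGEVAULT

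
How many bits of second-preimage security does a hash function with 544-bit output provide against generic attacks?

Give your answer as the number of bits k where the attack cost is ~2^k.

Step 1: The hash has a 544-bit output.
Step 2: Second-preimage resistance means: given a specific input x, it should be infeasible to find a different y with h(y) = h(x).
With a 544-bit output, a generic search for a second preimage costs about 2^544 evaluations (each trial matches the fixed target with probability 2^-544).
Step 3: Security level = 544 bits.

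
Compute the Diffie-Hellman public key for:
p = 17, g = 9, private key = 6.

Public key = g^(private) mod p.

Step 1: A = g^a mod p = 9^6 mod 17.
  9^1 mod 17 = 9
  9^2 mod 17 = (9 * 9) mod 17 = 13
  9^3 mod 17 = (13 * 9) mod 17 = 15
  9^4 mod 17 = (15 * 9) mod 17 = 16
  9^5 mod 17 = (16 * 9) mod 17 = 8
  9^6 mod 17 = (8 * 9) mod 17 = 4
Result: A = 4.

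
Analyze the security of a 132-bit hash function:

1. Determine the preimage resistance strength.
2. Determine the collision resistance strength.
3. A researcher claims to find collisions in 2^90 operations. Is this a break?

Step 1: Preimage resistance requires brute-force of 2^132 operations.
Step 2: Collision resistance (birthday bound) = 2^(132/2) = 2^66.
Step 3: The claimed attack costs 2^90 operations.
Step 4: Since 2^90 >= 2^66, the claimed attack is no faster than the generic birthday attack, so this does not break collision resistance.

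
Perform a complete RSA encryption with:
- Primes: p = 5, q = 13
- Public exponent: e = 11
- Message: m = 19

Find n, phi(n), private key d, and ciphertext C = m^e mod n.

Step 1: n = 5 * 13 = 65.
Step 2: phi(n) = (5-1)(13-1) = 4 * 12 = 48.
Step 3: Find d = 11^(-1) mod 48 = 35.
  Verify: 11 * 35 = 385 = 1 (mod 48).
Step 4: C = 19^11 mod 65 = 24.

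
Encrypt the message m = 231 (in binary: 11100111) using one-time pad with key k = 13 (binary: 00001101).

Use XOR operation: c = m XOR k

Step 1: Write out the XOR operation bit by bit:
  Message: 11100111
  Key:     00001101
  XOR:     11101010
Step 2: Convert to decimal: 11101010 = 234.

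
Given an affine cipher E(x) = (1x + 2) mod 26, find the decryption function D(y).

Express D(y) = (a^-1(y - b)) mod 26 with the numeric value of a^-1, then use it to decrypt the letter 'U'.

Step 1: Find a^-1, the modular inverse of 1 mod 26.
Step 2: We need 1 * a^-1 = 1 (mod 26).
Step 3: 1 * 1 = 1 = 0 * 26 + 1, so a^-1 = 1.
Step 4: D(y) = 1(y - 2) mod 26.
Step 5: Apply to 'U' (y = 20): D(20) = 1 * (20 - 2) mod 26 = 1 * 18 mod 26 = 18 -> 'S'.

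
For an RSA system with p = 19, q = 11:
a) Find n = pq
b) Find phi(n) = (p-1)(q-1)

Step 1: n = p * q = 19 * 11 = 209.
Step 2: phi(n) = (p-1)(q-1) = 18 * 10 = 180.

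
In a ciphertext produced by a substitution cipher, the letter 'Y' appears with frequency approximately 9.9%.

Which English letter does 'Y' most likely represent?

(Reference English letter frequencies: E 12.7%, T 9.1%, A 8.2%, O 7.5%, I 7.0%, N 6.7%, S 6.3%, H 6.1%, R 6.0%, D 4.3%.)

Step 1: The observed frequency is 9.9%.
Step 2: Compare with English frequencies:
  E: 12.7% (difference: 2.8%)
  T: 9.1% (difference: 0.8%) <-- closest
  A: 8.2% (difference: 1.7%)
  O: 7.5% (difference: 2.4%)
  I: 7.0% (difference: 2.9%)
  N: 6.7% (difference: 3.2%)
  S: 6.3% (difference: 3.6%)
  H: 6.1% (difference: 3.8%)
  R: 6.0% (difference: 3.9%)
  D: 4.3% (difference: 5.6%)
Step 3: 'Y' most likely represents 'T' (frequency 9.1%).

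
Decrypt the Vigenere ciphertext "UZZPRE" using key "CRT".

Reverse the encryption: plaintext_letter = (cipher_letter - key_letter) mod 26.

Step 1: Extend key: CRTCRT
Step 2: Decrypt each letter (c - k) mod 26:
  U(20) - C(2) = (20-2) mod 26 = 18 = S
  Z(25) - R(17) = (25-17) mod 26 = 8 = I
  Z(25) - T(19) = (25-19) mod 26 = 6 = G
  P(15) - C(2) = (15-2) mod 26 = 13 = N
  R(17) - R(17) = (17-17) mod 26 = 0 = A
  E(4) - T(19) = (4-19) mod 26 = 11 = L
Plaintext: SIGNAL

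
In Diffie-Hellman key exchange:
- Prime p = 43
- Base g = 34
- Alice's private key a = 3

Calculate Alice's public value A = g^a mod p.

Step 1: A = g^a mod p = 34^3 mod 43.
  34^1 mod 43 = 34
  34^2 mod 43 = (34 * 34) mod 43 = 38
  34^3 mod 43 = (38 * 34) mod 43 = 2
Result: A = 2.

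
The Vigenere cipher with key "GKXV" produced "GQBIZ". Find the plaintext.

Step 1: Extend key: GKXVG
Step 2: Decrypt each letter (c - k) mod 26:
  G(6) - G(6) = (6-6) mod 26 = 0 = A
  Q(16) - K(10) = (16-10) mod 26 = 6 = G
  B(1) - X(23) = (1-23) mod 26 = 4 = E
  I(8) - V(21) = (8-21) mod 26 = 13 = N
  Z(25) - G(6) = (25-6) mod 26 = 19 = T
Plaintext: AGENT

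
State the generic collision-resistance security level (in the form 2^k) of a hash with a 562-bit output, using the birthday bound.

Step 1: The birthday paradox gives collision probability ~50% after sqrt(2^n) = 2^(n/2) hashes.
Step 2: For 562-bit output: 2^(562/2) = 2^281.
Step 3: Approximately 2^281 hash computations needed.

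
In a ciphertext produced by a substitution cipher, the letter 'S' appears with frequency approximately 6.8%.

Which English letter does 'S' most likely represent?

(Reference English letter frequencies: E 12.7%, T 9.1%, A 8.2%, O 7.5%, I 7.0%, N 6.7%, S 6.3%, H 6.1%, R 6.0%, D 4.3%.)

Step 1: The observed frequency is 6.8%.
Step 2: Compare with English frequencies:
  E: 12.7% (difference: 5.9%)
  T: 9.1% (difference: 2.3%)
  A: 8.2% (difference: 1.4%)
  O: 7.5% (difference: 0.7%)
  I: 7.0% (difference: 0.2%)
  N: 6.7% (difference: 0.1%) <-- closest
  S: 6.3% (difference: 0.5%)
  H: 6.1% (difference: 0.7%)
  R: 6.0% (difference: 0.8%)
  D: 4.3% (difference: 2.5%)
Step 3: 'S' most likely represents 'N' (frequency 6.7%).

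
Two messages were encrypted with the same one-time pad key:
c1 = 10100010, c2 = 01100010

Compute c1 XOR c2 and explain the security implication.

Step 1: c1 XOR c2 = (m1 XOR k) XOR (m2 XOR k).
Step 2: By XOR associativity/commutativity: = m1 XOR m2 XOR k XOR k = m1 XOR m2.
Step 3: 10100010 XOR 01100010 = 11000000 = 192.
Step 4: The key cancels out! An attacker learns m1 XOR m2 = 192, revealing the relationship between plaintexts.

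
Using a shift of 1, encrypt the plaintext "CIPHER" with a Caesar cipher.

Step 1: For each letter, shift forward by 1 positions (mod 26).
  C (position 2) -> position (2+1) mod 26 = 3 -> D
  I (position 8) -> position (8+1) mod 26 = 9 -> J
  P (position 15) -> position (15+1) mod 26 = 16 -> Q
  H (position 7) -> position (7+1) mod 26 = 8 -> I
  E (position 4) -> position (4+1) mod 26 = 5 -> F
  R (position 17) -> position (17+1) mod 26 = 18 -> S
Result: DJQIFS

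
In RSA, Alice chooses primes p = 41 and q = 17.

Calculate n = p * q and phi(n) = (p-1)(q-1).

Step 1: n = p * q = 41 * 17 = 697.
Step 2: phi(n) = (p-1)(q-1) = 40 * 16 = 640.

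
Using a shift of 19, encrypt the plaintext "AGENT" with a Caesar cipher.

Step 1: For each letter, shift forward by 19 positions (mod 26).
  A (position 0) -> position (0+19) mod 26 = 19 -> T
  G (position 6) -> position (6+19) mod 26 = 25 -> Z
  E (position 4) -> position (4+19) mod 26 = 23 -> X
  N (position 13) -> position (13+19) mod 26 = 6 -> G
  T (position 19) -> position (19+19) mod 26 = 12 -> M
Result: TZXGM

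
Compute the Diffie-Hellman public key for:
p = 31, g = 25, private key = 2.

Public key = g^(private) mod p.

Step 1: A = g^a mod p = 25^2 mod 31.
  25^1 mod 31 = 25
  25^2 mod 31 = (25 * 25) mod 31 = 5
Result: A = 5.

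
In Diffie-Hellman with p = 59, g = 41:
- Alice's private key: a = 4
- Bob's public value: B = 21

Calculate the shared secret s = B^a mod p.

Step 1: s = B^a mod p = 21^4 mod 59.
  21^1 mod 59 = 21
  21^2 mod 59 = (21 * 21) mod 59 = 28
  21^3 mod 59 = (28 * 21) mod 59 = 57
  21^4 mod 59 = (57 * 21) mod 59 = 17
Result: shared secret = 17.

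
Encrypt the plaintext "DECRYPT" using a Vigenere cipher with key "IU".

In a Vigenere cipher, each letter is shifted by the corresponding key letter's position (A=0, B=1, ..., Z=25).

Step 1: Repeat key to match plaintext length:
  Plaintext: DECRYPT
  Key:       IUIUIUI
Step 2: Encrypt each letter:
  D(3) + I(8) = (3+8) mod 26 = 11 = L
  E(4) + U(20) = (4+20) mod 26 = 24 = Y
  C(2) + I(8) = (2+8) mod 26 = 10 = K
  R(17) + U(20) = (17+20) mod 26 = 11 = L
  Y(24) + I(8) = (24+8) mod 26 = 6 = G
  P(15) + U(20) = (15+20) mod 26 = 9 = J
  T(19) + I(8) = (19+8) mod 26 = 1 = B
Ciphertext: LYKLGJB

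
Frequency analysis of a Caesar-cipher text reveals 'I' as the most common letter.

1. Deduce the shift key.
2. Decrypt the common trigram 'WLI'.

Step 1: In English, 'E' is the most frequent letter (12.7%).
Step 2: The most frequent ciphertext letter is 'I' (position 8).
Step 3: Shift = (8 - 4) mod 26 = 4.
Step 4: Decrypt 'WLI' by shifting back 4:
  W -> S
  L -> H
  I -> E
Step 5: 'WLI' decrypts to 'SHE'.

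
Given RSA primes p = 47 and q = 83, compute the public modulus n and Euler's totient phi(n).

Step 1: n = p * q = 47 * 83 = 3901.
Step 2: phi(n) = (p-1)(q-1) = 46 * 82 = 3772.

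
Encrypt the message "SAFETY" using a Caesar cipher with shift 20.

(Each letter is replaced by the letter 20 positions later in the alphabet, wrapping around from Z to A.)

Step 1: For each letter, shift forward by 20 positions (mod 26).
  S (position 18) -> position (18+20) mod 26 = 12 -> M
  A (position 0) -> position (0+20) mod 26 = 20 -> U
  F (position 5) -> position (5+20) mod 26 = 25 -> Z
  E (position 4) -> position (4+20) mod 26 = 24 -> Y
  T (position 19) -> position (19+20) mod 26 = 13 -> N
  Y (position 24) -> position (24+20) mod 26 = 18 -> S
Result: MUZYNS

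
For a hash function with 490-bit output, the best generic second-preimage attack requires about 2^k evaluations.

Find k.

Step 1: The hash has a 490-bit output.
Step 2: Second-preimage resistance means: given a specific input x, it should be infeasible to find a different y with h(y) = h(x).
With a 490-bit output, a generic search for a second preimage costs about 2^490 evaluations (each trial matches the fixed target with probability 2^-490).
Step 3: Security level = 490 bits.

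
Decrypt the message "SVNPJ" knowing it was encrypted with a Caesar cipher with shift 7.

Step 1: Reverse the shift by subtracting 7 from each letter position.
  S (position 18) -> position (18-7) mod 26 = 11 -> L
  V (position 21) -> position (21-7) mod 26 = 14 -> O
  N (position 13) -> position (13-7) mod 26 = 6 -> G
  P (position 15) -> position (15-7) mod 26 = 8 -> I
  J (position 9) -> position (9-7) mod 26 = 2 -> C
Decrypted message: LOGIC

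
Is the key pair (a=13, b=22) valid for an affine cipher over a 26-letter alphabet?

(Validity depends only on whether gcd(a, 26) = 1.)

Step 1: Compute gcd(13, 26).
Step 2: gcd(13, 26) = 13.
Since gcd = 13 != 1, 13 shares a common factor with 26, so it cannot be used.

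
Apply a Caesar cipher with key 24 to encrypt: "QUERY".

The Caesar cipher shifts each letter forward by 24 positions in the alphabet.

Step 1: For each letter, shift forward by 24 positions (mod 26).
  Q (position 16) -> position (16+24) mod 26 = 14 -> O
  U (position 20) -> position (20+24) mod 26 = 18 -> S
  E (position 4) -> position (4+24) mod 26 = 2 -> C
  R (position 17) -> position (17+24) mod 26 = 15 -> P
  Y (position 24) -> position (24+24) mod 26 = 22 -> W
Result: OSCPW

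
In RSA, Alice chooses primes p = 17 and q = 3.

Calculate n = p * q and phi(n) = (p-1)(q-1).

Step 1: n = p * q = 17 * 3 = 51.
Step 2: phi(n) = (p-1)(q-1) = 16 * 2 = 32.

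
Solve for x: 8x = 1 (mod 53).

Step 1: We need x such that 8 * x = 1 (mod 53).
Step 2: Using the extended Euclidean algorithm or trial:
  8 * 20 = 160 = 3 * 53 + 1.
Step 3: Since 160 mod 53 = 1, the inverse is x = 20.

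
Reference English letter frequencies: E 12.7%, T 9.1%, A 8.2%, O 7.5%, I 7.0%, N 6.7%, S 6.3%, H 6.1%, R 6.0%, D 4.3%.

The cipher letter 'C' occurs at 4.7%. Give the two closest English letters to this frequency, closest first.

Step 1: Observed frequency of 'C' is 4.7%.
Step 2: Compute distances to each reference frequency and sort:
  D (4.3%): difference = 0.4% <-- BEST
  R (6.0%): difference = 1.3% <-- RUNNER-UP
  H (6.1%): difference = 1.4%
  S (6.3%): difference = 1.6%
  N (6.7%): difference = 2.0%
Step 3: Most likely is 'D' (4.3%, diff 0.4%); second most likely is 'R' (6.0%, diff 1.3%).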